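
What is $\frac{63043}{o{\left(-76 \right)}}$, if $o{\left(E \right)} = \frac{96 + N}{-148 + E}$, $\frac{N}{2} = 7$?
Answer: $- \frac{7060816}{55} \approx -1.2838 \cdot 10^{5}$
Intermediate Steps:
$N = 14$ ($N = 2 \cdot 7 = 14$)
$o{\left(E \right)} = \frac{110}{-148 + E}$ ($o{\left(E \right)} = \frac{96 + 14}{-148 + E} = \frac{110}{-148 + E}$)
$\frac{63043}{o{\left(-76 \right)}} = \frac{63043}{110 \frac{1}{-148 - 76}} = \frac{63043}{110 \frac{1}{-224}} = \frac{63043}{110 \left(- \frac{1}{224}\right)} = \frac{63043}{- \frac{55}{112}} = 63043 \left(- \frac{112}{55}\right) = - \frac{7060816}{55}$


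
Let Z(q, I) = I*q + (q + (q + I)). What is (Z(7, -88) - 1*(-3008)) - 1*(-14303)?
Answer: 16621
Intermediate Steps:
Z(q, I) = I + 2*q + I*q (Z(q, I) = I*q + (q + (I + q)) = I*q + (I + 2*q) = I + 2*q + I*q)
(Z(7, -88) - 1*(-3008)) - 1*(-14303) = ((-88 + 2*7 - 88*7) - 1*(-3008)) - 1*(-14303) = ((-88 + 14 - 616) + 3008) + 14303 = (-690 + 3008) + 14303 = 2318 + 14303 = 16621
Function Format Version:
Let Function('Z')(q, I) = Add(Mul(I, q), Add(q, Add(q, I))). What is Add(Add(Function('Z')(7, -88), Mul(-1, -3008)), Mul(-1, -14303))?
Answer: 16621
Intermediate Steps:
Function('Z')(q, I) = Add(I, Mul(2, q), Mul(I, q)) (Function('Z')(q, I) = Add(Mul(I, q), Add(q, Add(I, q))) = Add(Mul(I, q), Add(I, Mul(2, q))) = Add(I, Mul(2, q), Mul(I, q)))
Add(Add(Function('Z')(7, -88), Mul(-1, -3008)), Mul(-1, -14303)) = Add(Add(Add(-88, Mul(2, 7), Mul(-88, 7)), Mul(-1, -3008)), Mul(-1, -14303)) = Add(Add(Add(-88, 14, -616), 3008), 14303) = Add(Add(-690, 3008), 14303) = Add(2318, 14303) = 16621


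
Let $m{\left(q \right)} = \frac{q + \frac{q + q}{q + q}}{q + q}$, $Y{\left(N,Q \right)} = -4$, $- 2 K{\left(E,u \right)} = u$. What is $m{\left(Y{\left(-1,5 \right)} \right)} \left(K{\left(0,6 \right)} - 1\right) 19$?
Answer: $- \frac{57}{2} \approx -28.5$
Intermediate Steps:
$K{\left(E,u \right)} = - \frac{u}{2}$
$m{\left(q \right)} = \frac{1 + q}{2 q}$ ($m{\left(q \right)} = \frac{q + \frac{2 q}{2 q}}{2 q} = \left(q + 2 q \frac{1}{2 q}\right) \frac{1}{2 q} = \left(q + 1\right) \frac{1}{2 q} = \left(1 + q\right) \frac{1}{2 q} = \frac{1 + q}{2 q}$)
$m{\left(Y{\left(-1,5 \right)} \right)} \left(K{\left(0,6 \right)} - 1\right) 19 = \frac{1 - 4}{2 \left(-4\right)} \left(\left(- \frac{1}{2}\right) 6 - 1\right) 19 = \frac{1}{2} \left(- \frac{1}{4}\right) \left(-3\right) \left(-3 - 1\right) 19 = \frac{3}{8} \left(-4\right) 19 = \left(- \frac{3}{2}\right) 19 = - \frac{57}{2}$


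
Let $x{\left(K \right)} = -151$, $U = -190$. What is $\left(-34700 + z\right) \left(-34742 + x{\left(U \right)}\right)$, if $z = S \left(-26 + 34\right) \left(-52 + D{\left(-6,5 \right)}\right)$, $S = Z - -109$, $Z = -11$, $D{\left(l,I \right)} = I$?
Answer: $2496524364$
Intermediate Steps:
$S = 98$ ($S = -11 - -109 = -11 + 109 = 98$)
$z = -36848$ ($z = 98 \left(-26 + 34\right) \left(-52 + 5\right) = 98 \cdot 8 \left(-47\right) = 98 \left(-376\right) = -36848$)
$\left(-34700 + z\right) \left(-34742 + x{\left(U \right)}\right) = \left(-34700 - 36848\right) \left(-34742 - 151\right) = \left(-71548\right) \left(-34893\right) = 2496524364$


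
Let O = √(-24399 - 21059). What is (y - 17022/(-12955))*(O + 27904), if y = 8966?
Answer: 3241650987008/12955 + 116171552*I*√45458/12955 ≈ 2.5022e+8 + 1.9119e+6*I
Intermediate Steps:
O = I*√45458 (O = √(-45458) = I*√45458 ≈ 213.21*I)
(y - 17022/(-12955))*(O + 27904) = (8966 - 17022/(-12955))*(I*√45458 + 27904) = (8966 - 17022*(-1/12955))*(27904 + I*√45458) = (8966 + 17022/12955)*(27904 + I*√45458) = 116171552*(27904 + I*√45458)/12955 = 3241650987008/12955 + 116171552*I*√45458/12955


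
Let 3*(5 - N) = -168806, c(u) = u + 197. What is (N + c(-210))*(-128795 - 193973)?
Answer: -54477428576/3 ≈ -1.8159e+10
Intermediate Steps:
c(u) = 197 + u
N = 168821/3 (N = 5 - ⅓*(-168806) = 5 + 168806/3 = 168821/3 ≈ 56274.)
(N + c(-210))*(-128795 - 193973) = (168821/3 + (197 - 210))*(-128795 - 193973) = (168821/3 - 13)*(-322768) = (168782/3)*(-322768) = -54477428576/3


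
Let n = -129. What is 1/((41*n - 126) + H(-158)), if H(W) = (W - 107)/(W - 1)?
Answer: -3/16240 ≈ -0.00018473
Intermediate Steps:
H(W) = (-107 + W)/(-1 + W)
1/((41*n - 126) + H(-158)) = 1/((41*(-129) - 126) + (-107 - 158)/(-1 - 158)) = 1/((-5289 - 126) - 265/(-159)) = 1/(-5415 - 1/159*(-265)) = 1/(-5415 + 5/3) = 1/(-16240/3) = -3/16240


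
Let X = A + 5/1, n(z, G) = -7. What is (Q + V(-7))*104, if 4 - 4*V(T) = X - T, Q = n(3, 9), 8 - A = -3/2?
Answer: -1183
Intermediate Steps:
A = 19/2 (A = 8 - (-3)/2 = 8 - 1*(-3/2) = 8 + 3/2 = 19/2 ≈ 9.5000)
X = 29/2 (X = 19/2 + 5/1 = 19/2 + 5*1 = 19/2 + 5 = 29/2 ≈ 14.500)
Q = -7
V(T) = -21/8 + T/4 (V(T) = 1 - (29/2 - T)/4 = 1 + (-29/8 + T/4) = -21/8 + T/4)
(Q + V(-7))*104 = (-7 + (-21/8 + (¼)*(-7)))*104 = (-7 + (-21/8 - 7/4))*104 = (-7 - 35/8)*104 = -91/8*104 = -1183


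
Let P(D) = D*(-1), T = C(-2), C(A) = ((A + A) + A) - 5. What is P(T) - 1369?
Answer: -1358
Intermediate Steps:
C(A) = -5 + 3*A (C(A) = (2*A + A) - 5 = 3*A - 5 = -5 + 3*A)
T = -11 (T = -5 + 3*(-2) = -5 - 6 = -11)
P(D) = -D
P(T) - 1369 = -1*(-11) - 1369 = 11 - 1369 = -1358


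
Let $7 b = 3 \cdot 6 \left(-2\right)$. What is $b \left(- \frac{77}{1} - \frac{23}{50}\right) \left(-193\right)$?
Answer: $- \frac{13454802}{175} \approx -76885.0$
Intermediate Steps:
$b = - \frac{36}{7}$ ($b = \frac{3 \cdot 6 \left(-2\right)}{7} = \frac{18 \left(-2\right)}{7} = \frac{1}{7} \left(-36\right) = - \frac{36}{7} \approx -5.1429$)
$b \left(- \frac{77}{1} - \frac{23}{50}\right) \left(-193\right) = - \frac{36 \left(- \frac{77}{1} - \frac{23}{50}\right)}{7} \left(-193\right) = - \frac{36 \left(\left(-77\right) 1 - \frac{23}{50}\right)}{7} \left(-193\right) = - \frac{36 \left(-77 - \frac{23}{50}\right)}{7} \left(-193\right) = \left(- \frac{36}{7}\right) \left(- \frac{3873}{50}\right) \left(-193\right) = \frac{69714}{175} \left(-193\right) = - \frac{13454802}{175}$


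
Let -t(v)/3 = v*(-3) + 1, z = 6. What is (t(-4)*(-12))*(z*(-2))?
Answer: -5616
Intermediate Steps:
t(v) = -3 + 9*v (t(v) = -3*(v*(-3) + 1) = -3*(-3*v + 1) = -3*(1 - 3*v) = -3 + 9*v)
(t(-4)*(-12))*(z*(-2)) = ((-3 + 9*(-4))*(-12))*(6*(-2)) = ((-3 - 36)*(-12))*(-12) = -39*(-12)*(-12) = 468*(-12) = -5616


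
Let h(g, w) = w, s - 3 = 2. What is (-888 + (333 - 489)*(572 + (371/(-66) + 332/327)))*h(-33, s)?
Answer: -535961850/1199 ≈ -4.4701e+5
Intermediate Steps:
s = 5 (s = 3 + 2 = 5)
(-888 + (333 - 489)*(572 + (371/(-66) + 332/327)))*h(-33, s) = (-888 + (333 - 489)*(572 + (371/(-66) + 332/327)))*5 = (-888 - 156*(572 + (371*(-1/66) + 332*(1/327))))*5 = (-888 - 156*(572 + (-371/66 + 332/327)))*5 = (-888 - 156*(572 - 11045/2398))*5 = (-888 - 156*1360611/2398)*5 = (-888 - 106127658/1199)*5 = -107192370/1199*5 = -535961850/1199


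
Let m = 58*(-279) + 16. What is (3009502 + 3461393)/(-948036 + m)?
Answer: -6470895/964202 ≈ -6.7111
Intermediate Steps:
m = -16166 (m = -16182 + 16 = -16166)
(3009502 + 3461393)/(-948036 + m) = (3009502 + 3461393)/(-948036 - 16166) = 6470895/(-964202) = 6470895*(-1/964202) = -6470895/964202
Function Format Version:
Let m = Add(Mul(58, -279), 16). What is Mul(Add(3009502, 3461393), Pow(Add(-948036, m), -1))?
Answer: Rational(-6470895, 964202) ≈ -6.7111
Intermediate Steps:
m = -16166 (m = Add(-16182, 16) = -16166)
Mul(Add(3009502, 3461393), Pow(Add(-948036, m), -1)) = Mul(Add(3009502, 3461393), Pow(Add(-948036, -16166), -1)) = Mul(6470895, Pow(-964202, -1)) = Mul(6470895, Rational(-1, 964202)) = Rational(-6470895, 964202)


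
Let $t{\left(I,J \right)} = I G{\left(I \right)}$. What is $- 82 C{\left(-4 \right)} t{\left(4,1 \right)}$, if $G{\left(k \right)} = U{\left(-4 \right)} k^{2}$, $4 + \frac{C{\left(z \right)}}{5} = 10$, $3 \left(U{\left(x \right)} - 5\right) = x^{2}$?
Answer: $-1626880$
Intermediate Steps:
$U{\left(x \right)} = 5 + \frac{x^{2}}{3}$
$C{\left(z \right)} = 30$ ($C{\left(z \right)} = -20 + 5 \cdot 10 = -20 + 50 = 30$)
$G{\left(k \right)} = \frac{31 k^{2}}{3}$ ($G{\left(k \right)} = \left(5 + \frac{\left(-4\right)^{2}}{3}\right) k^{2} = \left(5 + \frac{1}{3} \cdot 16\right) k^{2} = \left(5 + \frac{16}{3}\right) k^{2} = \frac{31 k^{2}}{3}$)
$t{\left(I,J \right)} = \frac{31 I^{3}}{3}$ ($t{\left(I,J \right)} = I \frac{31 I^{2}}{3} = \frac{31 I^{3}}{3}$)
$- 82 C{\left(-4 \right)} t{\left(4,1 \right)} = \left(-82\right) 30 \frac{31 \cdot 4^{3}}{3} = - 2460 \cdot \frac{31}{3} \cdot 64 = \left(-2460\right) \frac{1984}{3} = -1626880$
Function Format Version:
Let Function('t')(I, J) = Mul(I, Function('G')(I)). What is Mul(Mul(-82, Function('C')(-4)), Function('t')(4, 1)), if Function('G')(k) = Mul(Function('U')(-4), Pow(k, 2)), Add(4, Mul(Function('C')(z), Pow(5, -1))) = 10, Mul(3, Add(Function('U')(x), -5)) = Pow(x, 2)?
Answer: -1626880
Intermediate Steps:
Function('U')(x) = Add(5, Mul(Rational(1, 3), Pow(x, 2)))
Function('C')(z) = 30 (Function('C')(z) = Add(-20, Mul(5, 10)) = Add(-20, 50) = 30)
Function('G')(k) = Mul(Rational(31, 3), Pow(k, 2)) (Function('G')(k) = Mul(Add(5, Mul(Rational(1, 3), Pow(-4, 2))), Pow(k, 2)) = Mul(Add(5, Mul(Rational(1, 3), 16)), Pow(k, 2)) = Mul(Add(5, Rational(16, 3)), Pow(k, 2)) = Mul(Rational(31, 3), Pow(k, 2)))
Function('t')(I, J) = Mul(Rational(31, 3), Pow(I, 3)) (Function('t')(I, J) = Mul(I, Mul(Rational(31, 3), Pow(I, 2))) = Mul(Rational(31, 3), Pow(I, 3)))
Mul(Mul(-82, Function('C')(-4)), Function('t')(4, 1)) = Mul(Mul(-82, 30), Mul(Rational(31, 3), Pow(4, 3))) = Mul(-2460, Mul(Rational(31, 3), 64)) = Mul(-2460, Rational(1984, 3)) = -1626880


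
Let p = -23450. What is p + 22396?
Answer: -1054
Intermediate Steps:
p + 22396 = -23450 + 22396 = -1054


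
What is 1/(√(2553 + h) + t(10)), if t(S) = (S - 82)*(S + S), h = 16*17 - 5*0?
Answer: -288/414155 - √113/414155 ≈ -0.00072106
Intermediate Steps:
h = 272 (h = 272 + 0 = 272)
t(S) = 2*S*(-82 + S) (t(S) = (-82 + S)*(2*S) = 2*S*(-82 + S))
1/(√(2553 + h) + t(10)) = 1/(√(2553 + 272) + 2*10*(-82 + 10)) = 1/(√2825 + 2*10*(-72)) = 1/(5*√113 - 1440) = 1/(-1440 + 5*√113)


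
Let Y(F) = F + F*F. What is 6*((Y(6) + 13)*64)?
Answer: 21120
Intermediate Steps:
Y(F) = F + F**2
6*((Y(6) + 13)*64) = 6*((6*(1 + 6) + 13)*64) = 6*((6*7 + 13)*64) = 6*((42 + 13)*64) = 6*(55*64) = 6*3520 = 21120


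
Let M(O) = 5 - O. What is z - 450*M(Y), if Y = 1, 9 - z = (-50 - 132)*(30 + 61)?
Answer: 14771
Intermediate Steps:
z = 16571 (z = 9 - (-50 - 132)*(30 + 61) = 9 - (-182)*91 = 9 - 1*(-16562) = 9 + 16562 = 16571)
z - 450*M(Y) = 16571 - 450*(5 - 1*1) = 16571 - 450*(5 - 1) = 16571 - 450*4 = 16571 - 1800 = 14771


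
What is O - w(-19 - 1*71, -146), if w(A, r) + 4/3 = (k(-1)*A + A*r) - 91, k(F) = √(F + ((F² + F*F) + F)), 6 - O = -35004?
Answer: 0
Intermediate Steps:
O = 35010 (O = 6 - 1*(-35004) = 6 + 35004 = 35010)
k(F) = √(2*F + 2*F²) (k(F) = √(F + ((F² + F²) + F)) = √(F + (2*F² + F)) = √(F + (F + 2*F²)) = √(2*F + 2*F²))
w(A, r) = -277/3 + A*r (w(A, r) = -4/3 + (((√2*√(-(1 - 1)))*A + A*r) - 91) = -4/3 + (((√2*√(-1*0))*A + A*r) - 91) = -4/3 + (((√2*√0)*A + A*r) - 91) = -4/3 + (((√2*0)*A + A*r) - 91) = -4/3 + ((0*A + A*r) - 91) = -4/3 + ((0 + A*r) - 91) = -4/3 + (A*r - 91) = -4/3 + (-91 + A*r) = -277/3 + A*r)
O - w(-19 - 1*71, -146) = 35010 - (-277/3 + (-19 - 1*71)*(-146)) = 35010 - (-277/3 + (-19 - 71)*(-146)) = 35010 - (-277/3 - 90*(-146)) = 35010 - (-277/3 + 13140) = 35010 - 1*39143/3 = 35010 - 39143/3 = 65887/3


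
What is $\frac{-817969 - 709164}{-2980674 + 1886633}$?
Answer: $\frac{1527133}{1094041} \approx 1.3959$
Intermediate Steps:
$\frac{-817969 - 709164}{-2980674 + 1886633} = - \frac{1527133}{-1094041} = \left(-1527133\right) \left(- \frac{1}{1094041}\right) = \frac{1527133}{1094041}$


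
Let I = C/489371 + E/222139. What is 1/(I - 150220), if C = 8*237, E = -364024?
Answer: -108708384569/16330351251568540 ≈ -6.6568e-6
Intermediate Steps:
C = 1896
I = -177721613360/108708384569 (I = 1896/489371 - 364024/222139 = -177721613360/108708384569 ≈ -1.6348)
1/(I - 150220) = 1/(-177721613360/108708384569 - 150220) = 1/(-16330351251568540/108708384569) = -108708384569/16330351251568540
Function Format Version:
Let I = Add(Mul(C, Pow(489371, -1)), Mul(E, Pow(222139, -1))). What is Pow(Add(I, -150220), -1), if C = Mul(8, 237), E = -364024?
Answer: Rational(-108708384569, 16330351251568540) ≈ -6.6568e-6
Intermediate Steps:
C = 1896
I = Rational(-177721613360, 108708384569) (I = Add(Mul(1896, Pow(489371, -1)), Mul(-364024, Pow(222139, -1))) = Add(Mul(1896, Rational(1, 489371)), Mul(-364024, Rational(1, 222139))) = Add(Rational(1896, 489371), Rational(-364024, 222139)) = Rational(-177721613360, 108708384569) ≈ -1.6348)
Pow(Add(I, -150220), -1) = Pow(Add(Rational(-177721613360, 108708384569), -150220), -1) = Pow(Rational(-16330351251568540, 108708384569), -1) = Rational(-108708384569, 16330351251568540)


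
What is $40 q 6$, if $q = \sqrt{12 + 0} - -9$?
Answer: $2160 + 480 \sqrt{3} \approx 2991.4$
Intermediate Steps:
$q = 9 + 2 \sqrt{3}$ ($q = \sqrt{12} + 9 = 2 \sqrt{3} + 9 = 9 + 2 \sqrt{3} \approx 12.464$)
$40 q 6 = 40 \left(9 + 2 \sqrt{3}\right) 6 = \left(360 + 80 \sqrt{3}\right) 6 = 2160 + 480 \sqrt{3}$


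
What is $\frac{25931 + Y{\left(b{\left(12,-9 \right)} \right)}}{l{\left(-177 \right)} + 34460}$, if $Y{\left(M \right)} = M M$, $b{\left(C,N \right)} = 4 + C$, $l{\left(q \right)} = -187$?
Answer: $\frac{26187}{34273} \approx 0.76407$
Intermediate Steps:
$Y{\left(M \right)} = M^{2}$
$\frac{25931 + Y{\left(b{\left(12,-9 \right)} \right)}}{l{\left(-177 \right)} + 34460} = \frac{25931 + \left(4 + 12\right)^{2}}{-187 + 34460} = \frac{25931 + 16^{2}}{34273} = \left(25931 + 256\right) \frac{1}{34273} = 26187 \cdot \frac{1}{34273} = \frac{26187}{34273}$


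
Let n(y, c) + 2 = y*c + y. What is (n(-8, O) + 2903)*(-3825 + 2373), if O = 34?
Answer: -3805692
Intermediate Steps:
n(y, c) = -2 + y + c*y (n(y, c) = -2 + (y*c + y) = -2 + (c*y + y) = -2 + (y + c*y) = -2 + y + c*y)
(n(-8, O) + 2903)*(-3825 + 2373) = ((-2 - 8 + 34*(-8)) + 2903)*(-3825 + 2373) = ((-2 - 8 - 272) + 2903)*(-1452) = (-282 + 2903)*(-1452) = 2621*(-1452) = -3805692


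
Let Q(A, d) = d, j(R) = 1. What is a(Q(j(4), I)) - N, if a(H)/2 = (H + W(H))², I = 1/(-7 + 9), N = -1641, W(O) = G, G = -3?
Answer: 3307/2 ≈ 1653.5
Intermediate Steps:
W(O) = -3
I = ½ (I = 1/2 = ½ ≈ 0.50000)
a(H) = 2*(-3 + H)² (a(H) = 2*(H - 3)² = 2*(-3 + H)²)
a(Q(j(4), I)) - N = 2*(-3 + ½)² - 1*(-1641) = 2*(-5/2)² + 1641 = 2*(25/4) + 1641 = 25/2 + 1641 = 3307/2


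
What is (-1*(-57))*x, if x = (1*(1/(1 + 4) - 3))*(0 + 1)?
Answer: -798/5 ≈ -159.60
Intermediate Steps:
x = -14/5 (x = (1*(1/5 - 3))*1 = (1*(⅕ - 3))*1 = (1*(-14/5))*1 = -14/5*1 = -14/5 ≈ -2.8000)
(-1*(-57))*x = -1*(-57)*(-14/5) = 57*(-14/5) = -798/5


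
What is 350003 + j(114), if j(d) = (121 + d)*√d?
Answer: 350003 + 235*√114 ≈ 3.5251e+5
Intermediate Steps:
j(d) = √d*(121 + d)
350003 + j(114) = 350003 + √114*(121 + 114) = 350003 + √114*235 = 350003 + 235*√114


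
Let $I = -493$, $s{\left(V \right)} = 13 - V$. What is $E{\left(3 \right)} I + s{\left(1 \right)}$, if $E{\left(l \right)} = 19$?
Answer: $-9355$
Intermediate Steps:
$E{\left(3 \right)} I + s{\left(1 \right)} = 19 \left(-493\right) + \left(13 - 1\right) = -9367 + \left(13 - 1\right) = -9367 + 12 = -9355$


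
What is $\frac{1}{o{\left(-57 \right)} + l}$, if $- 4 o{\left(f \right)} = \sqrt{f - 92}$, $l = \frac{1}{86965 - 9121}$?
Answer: $\frac{38922}{28215423815} + \frac{757461042 i \sqrt{149}}{28215423815} \approx 1.3795 \cdot 10^{-6} + 0.32769 i$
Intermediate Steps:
$l = \frac{1}{77844} \approx 1.2846 \cdot 10^{-5}$
$o{\left(f \right)} = - \frac{\sqrt{-92 + f}}{4}$ ($o{\left(f \right)} = - \frac{\sqrt{f - 92}}{4} = - \frac{\sqrt{-92 + f}}{4}$)
$\frac{1}{o{\left(-57 \right)} + l} = \frac{1}{- \frac{\sqrt{-92 - 57}}{4} + \frac{1}{77844}} = \frac{1}{- \frac{\sqrt{-149}}{4} + \frac{1}{77844}} = \frac{1}{- \frac{i \sqrt{149}}{4} + \frac{1}{77844}} = \frac{1}{\frac{1}{77844} - \frac{i \sqrt{149}}{4}}$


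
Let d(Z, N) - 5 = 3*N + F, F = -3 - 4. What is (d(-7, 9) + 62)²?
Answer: 7569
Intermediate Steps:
F = -7
d(Z, N) = -2 + 3*N (d(Z, N) = 5 + (3*N - 7) = 5 + (-7 + 3*N) = -2 + 3*N)
(d(-7, 9) + 62)² = ((-2 + 3*9) + 62)² = ((-2 + 27) + 62)² = (25 + 62)² = 87² = 7569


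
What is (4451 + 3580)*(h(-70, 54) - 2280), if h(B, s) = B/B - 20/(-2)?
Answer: -18222339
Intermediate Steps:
h(B, s) = 11 (h(B, s) = 1 - 20*(-½) = 1 + 10 = 11)
(4451 + 3580)*(h(-70, 54) - 2280) = (4451 + 3580)*(11 - 2280) = 8031*(-2269) = -18222339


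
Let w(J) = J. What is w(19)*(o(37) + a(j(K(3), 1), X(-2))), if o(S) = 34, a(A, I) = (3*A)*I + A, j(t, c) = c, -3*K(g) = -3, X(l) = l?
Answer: 551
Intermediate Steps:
K(g) = 1 (K(g) = -⅓*(-3) = 1)
a(A, I) = A + 3*A*I (a(A, I) = 3*A*I + A = A + 3*A*I)
w(19)*(o(37) + a(j(K(3), 1), X(-2))) = 19*(34 + 1*(1 + 3*(-2))) = 19*(34 + 1*(1 - 6)) = 19*(34 + 1*(-5)) = 19*(34 - 5) = 19*29 = 551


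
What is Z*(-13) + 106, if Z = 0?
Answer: 106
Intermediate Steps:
Z*(-13) + 106 = 0*(-13) + 106 = 0 + 106 = 106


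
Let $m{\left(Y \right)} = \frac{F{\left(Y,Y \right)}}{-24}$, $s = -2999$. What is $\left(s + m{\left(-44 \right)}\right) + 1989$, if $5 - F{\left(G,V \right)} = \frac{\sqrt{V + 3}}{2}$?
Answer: $- \frac{24245}{24} + \frac{i \sqrt{41}}{48} \approx -1010.2 + 0.1334 i$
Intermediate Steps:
$F{\left(G,V \right)} = 5 - \frac{\sqrt{3 + V}}{2}$ ($F{\left(G,V \right)} = 5 - \frac{\sqrt{V + 3}}{2} = 5 - \sqrt{3 + V} \frac{1}{2} = 5 - \frac{\sqrt{3 + V}}{2}$)
$m{\left(Y \right)} = - \frac{5}{24} + \frac{\sqrt{3 + Y}}{48}$ ($m{\left(Y \right)} = \frac{5 - \frac{\sqrt{3 + Y}}{2}}{-24} = \left(5 - \frac{\sqrt{3 + Y}}{2}\right) \left(- \frac{1}{24}\right) = - \frac{5}{24} + \frac{\sqrt{3 + Y}}{48}$)
$\left(s + m{\left(-44 \right)}\right) + 1989 = \left(-2999 - \left(\frac{5}{24} - \frac{\sqrt{3 - 44}}{48}\right)\right) + 1989 = \left(-2999 - \left(\frac{5}{24} - \frac{\sqrt{-41}}{48}\right)\right) + 1989 = \left(-2999 - \left(\frac{5}{24} - \frac{i \sqrt{41}}{48}\right)\right) + 1989 = \left(- \frac{71981}{24} + \frac{i \sqrt{41}}{48}\right) + 1989 = - \frac{24245}{24} + \frac{i \sqrt{41}}{48}$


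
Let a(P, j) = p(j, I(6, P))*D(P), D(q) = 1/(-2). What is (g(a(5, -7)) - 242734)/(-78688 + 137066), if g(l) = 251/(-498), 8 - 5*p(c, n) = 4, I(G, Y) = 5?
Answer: -120881783/29072244 ≈ -4.1580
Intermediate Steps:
D(q) = -1/2
p(c, n) = 4/5 (p(c, n) = 8/5 - 1/5*4 = 8/5 - 4/5 = 4/5)
a(P, j) = -2/5 (a(P, j) = (4/5)*(-1/2) = -2/5)
g(l) = -251/498 (g(l) = 251*(-1/498) = -251/498)
(g(a(5, -7)) - 242734)/(-78688 + 137066) = (-251/498 - 242734)/(-78688 + 137066) = -120881783/498/58378 = -120881783/498*1/58378 = -120881783/29072244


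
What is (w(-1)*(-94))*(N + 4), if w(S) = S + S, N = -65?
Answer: -11468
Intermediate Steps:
w(S) = 2*S
(w(-1)*(-94))*(N + 4) = ((2*(-1))*(-94))*(-65 + 4) = -2*(-94)*(-61) = 188*(-61) = -11468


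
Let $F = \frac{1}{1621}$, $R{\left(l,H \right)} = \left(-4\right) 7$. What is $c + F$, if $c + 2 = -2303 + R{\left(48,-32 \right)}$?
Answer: $- \frac{3781792}{1621} \approx -2333.0$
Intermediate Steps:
$R{\left(l,H \right)} = -28$
$F = \frac{1}{1621} \approx 0.0006169$
$c = -2333$ ($c = -2 - 2331 = -2333$)
$c + F = -2333 + \frac{1}{1621} = - \frac{3781792}{1621}$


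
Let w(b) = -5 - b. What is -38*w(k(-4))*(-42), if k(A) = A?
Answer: -1596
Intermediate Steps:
-38*w(k(-4))*(-42) = -38*(-5 - 1*(-4))*(-42) = -38*(-5 + 4)*(-42) = -38*(-1)*(-42) = 38*(-42) = -1596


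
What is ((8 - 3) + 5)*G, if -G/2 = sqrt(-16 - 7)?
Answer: -20*I*sqrt(23) ≈ -95.917*I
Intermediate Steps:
G = -2*I*sqrt(23) (G = -2*sqrt(-16 - 7) = -2*I*sqrt(23) ≈ -9.5917*I)
((8 - 3) + 5)*G = ((8 - 3) + 5)*(-2*I*sqrt(23)) = (5 + 5)*(-2*I*sqrt(23)) = 10*(-2*I*sqrt(23)) = -20*I*sqrt(23)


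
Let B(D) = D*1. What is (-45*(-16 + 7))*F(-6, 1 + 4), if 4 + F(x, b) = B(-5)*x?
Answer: 10530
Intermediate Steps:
B(D) = D
F(x, b) = -4 - 5*x
(-45*(-16 + 7))*F(-6, 1 + 4) = (-45*(-16 + 7))*(-4 - 5*(-6)) = (-45*(-9))*(-4 + 30) = 405*26 = 10530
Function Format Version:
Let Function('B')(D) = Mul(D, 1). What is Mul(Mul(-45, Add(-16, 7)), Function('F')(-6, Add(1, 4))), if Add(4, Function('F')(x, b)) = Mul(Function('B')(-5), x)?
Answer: 10530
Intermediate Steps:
Function('B')(D) = D
Function('F')(x, b) = Add(-4, Mul(-5, x))
Mul(Mul(-45, Add(-16, 7)), Function('F')(-6, Add(1, 4))) = Mul(Mul(-45, Add(-16, 7)), Add(-4, Mul(-5, -6))) = Mul(Mul(-45, -9), Add(-4, 30)) = Mul(405, 26) = 10530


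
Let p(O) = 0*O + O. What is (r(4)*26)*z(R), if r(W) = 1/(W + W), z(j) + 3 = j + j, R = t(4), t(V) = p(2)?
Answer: 13/4 ≈ 3.2500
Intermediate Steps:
p(O) = O (p(O) = 0 + O = O)
t(V) = 2
R = 2
z(j) = -3 + 2*j (z(j) = -3 + (j + j) = -3 + 2*j)
r(W) = 1/(2*W)
(r(4)*26)*z(R) = (((½)/4)*26)*(-3 + 2*2) = (((½)*(¼))*26)*(-3 + 4) = ((⅛)*26)*1 = (13/4)*1 = 13/4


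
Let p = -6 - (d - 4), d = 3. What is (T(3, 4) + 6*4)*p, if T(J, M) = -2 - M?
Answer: -90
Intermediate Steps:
p = -5 (p = -6 - (3 - 4) = -6 - 1*(-1) = -6 + 1 = -5)
(T(3, 4) + 6*4)*p = ((-2 - 1*4) + 6*4)*(-5) = ((-2 - 4) + 24)*(-5) = (-6 + 24)*(-5) = 18*(-5) = -90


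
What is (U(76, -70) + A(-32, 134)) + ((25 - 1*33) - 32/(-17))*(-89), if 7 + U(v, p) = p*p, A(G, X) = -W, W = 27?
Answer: 91978/17 ≈ 5410.5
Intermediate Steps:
A(G, X) = -27 (A(G, X) = -1*27 = -27)
U(v, p) = -7 + p² (U(v, p) = -7 + p*p = -7 + p²)
(U(76, -70) + A(-32, 134)) + ((25 - 1*33) - 32/(-17))*(-89) = ((-7 + (-70)²) - 27) + ((25 - 1*33) - 32/(-17))*(-89) = ((-7 + 4900) - 27) + ((25 - 33) - 32*(-1/17))*(-89) = (4893 - 27) + (-8 + 32/17)*(-89) = 4866 - 104/17*(-89) = 4866 + 9256/17 = 91978/17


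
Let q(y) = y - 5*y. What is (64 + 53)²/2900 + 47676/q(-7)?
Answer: 34660923/20300 ≈ 1707.4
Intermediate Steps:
q(y) = -4*y
(64 + 53)²/2900 + 47676/q(-7) = (64 + 53)²/2900 + 47676/((-4*(-7))) = 117²*(1/2900) + 47676/28 = 13689*(1/2900) + 47676*(1/28) = 13689/2900 + 11919/7 = 34660923/20300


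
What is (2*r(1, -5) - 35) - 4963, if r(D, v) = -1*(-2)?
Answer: -4994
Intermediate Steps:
r(D, v) = 2
(2*r(1, -5) - 35) - 4963 = (2*2 - 35) - 4963 = (4 - 35) - 4963 = -31 - 4963 = -4994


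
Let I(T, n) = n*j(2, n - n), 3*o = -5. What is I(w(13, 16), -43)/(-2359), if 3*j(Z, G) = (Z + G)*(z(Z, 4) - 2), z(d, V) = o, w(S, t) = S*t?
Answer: -946/21231 ≈ -0.044558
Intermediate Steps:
o = -5/3 (o = (⅓)*(-5) = -5/3 ≈ -1.6667)
z(d, V) = -5/3
j(Z, G) = -11*G/9 - 11*Z/9 (j(Z, G) = ((Z + G)*(-5/3 - 2))/3 = ((G + Z)*(-11/3))/3 = (-11*G/3 - 11*Z/3)/3 = -11*G/9 - 11*Z/9)
I(T, n) = -22*n/9 (I(T, n) = n*(-11*(n - n)/9 - 11/9*2) = n*(-11/9*0 - 22/9) = n*(0 - 22/9) = n*(-22/9) = -22*n/9)
I(w(13, 16), -43)/(-2359) = -22/9*(-43)/(-2359) = (946/9)*(-1/2359) = -946/21231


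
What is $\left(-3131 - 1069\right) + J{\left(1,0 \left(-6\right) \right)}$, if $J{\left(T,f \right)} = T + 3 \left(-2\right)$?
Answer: $-4205$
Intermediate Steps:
$J{\left(T,f \right)} = -6 + T$ ($J{\left(T,f \right)} = T - 6 = -6 + T$)
$\left(-3131 - 1069\right) + J{\left(1,0 \left(-6\right) \right)} = \left(-3131 - 1069\right) + \left(-6 + 1\right) = -4200 - 5 = -4205$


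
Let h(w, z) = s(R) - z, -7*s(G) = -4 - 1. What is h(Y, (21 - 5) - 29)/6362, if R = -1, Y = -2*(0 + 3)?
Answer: 48/22267 ≈ 0.0021557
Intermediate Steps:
Y = -6 (Y = -2*3 = -6)
s(G) = 5/7 (s(G) = -(-4 - 1)/7 = -1/7*(-5) = 5/7)
h(w, z) = 5/7 - z
h(Y, (21 - 5) - 29)/6362 = (5/7 - ((21 - 5) - 29))/6362 = (5/7 - (16 - 29))*(1/6362) = (5/7 - 1*(-13))*(1/6362) = (5/7 + 13)*(1/6362) = (96/7)*(1/6362) = 48/22267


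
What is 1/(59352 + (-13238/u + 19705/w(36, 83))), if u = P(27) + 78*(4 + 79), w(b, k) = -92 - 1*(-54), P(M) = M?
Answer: 247038/14533594127 ≈ 1.6998e-5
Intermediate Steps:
w(b, k) = -38 (w(b, k) = -92 + 54 = -38)
u = 6501 (u = 27 + 78*(4 + 79) = 27 + 78*83 = 27 + 6474 = 6501)
1/(59352 + (-13238/u + 19705/w(36, 83))) = 1/(59352 + (-13238/6501 + 19705/(-38))) = 1/(59352 + (-13238*1/6501 + 19705*(-1/38))) = 1/(59352 + (-13238/6501 - 19705/38)) = 1/(59352 - 128605249/247038) = 1/(14533594127/247038) = 247038/14533594127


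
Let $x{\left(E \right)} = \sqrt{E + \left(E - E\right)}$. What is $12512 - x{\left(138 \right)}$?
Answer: $12512 - \sqrt{138} \approx 12500.0$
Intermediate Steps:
$x{\left(E \right)} = \sqrt{E}$ ($x{\left(E \right)} = \sqrt{E + 0} = \sqrt{E}$)
$12512 - x{\left(138 \right)} = 12512 - \sqrt{138}$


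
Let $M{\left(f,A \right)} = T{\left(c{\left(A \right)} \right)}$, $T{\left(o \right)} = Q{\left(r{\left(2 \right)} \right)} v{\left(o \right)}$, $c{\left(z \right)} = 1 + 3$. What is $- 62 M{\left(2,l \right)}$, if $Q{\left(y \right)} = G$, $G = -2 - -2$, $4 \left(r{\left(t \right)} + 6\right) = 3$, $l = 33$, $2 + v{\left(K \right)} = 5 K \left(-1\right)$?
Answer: $0$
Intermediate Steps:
$v{\left(K \right)} = -2 - 5 K$ ($v{\left(K \right)} = -2 + 5 K \left(-1\right) = -2 - 5 K$)
$r{\left(t \right)} = - \frac{21}{4}$ ($r{\left(t \right)} = -6 + \frac{1}{4} \cdot 3 = -6 + \frac{3}{4} = - \frac{21}{4}$)
$G = 0$ ($G = -2 + 2 = 0$)
$Q{\left(y \right)} = 0$
$c{\left(z \right)} = 4$
$T{\left(o \right)} = 0$ ($T{\left(o \right)} = 0 \left(-2 - 5 o\right) = 0$)
$M{\left(f,A \right)} = 0$
$- 62 M{\left(2,l \right)} = \left(-62\right) 0 = 0$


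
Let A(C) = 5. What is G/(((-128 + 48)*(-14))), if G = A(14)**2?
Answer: 5/224 ≈ 0.022321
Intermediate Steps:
G = 25 (G = 5**2 = 25)
G/(((-128 + 48)*(-14))) = 25/(((-128 + 48)*(-14))) = 25/((-80*(-14))) = 25/1120 = 25*(1/1120) = 5/224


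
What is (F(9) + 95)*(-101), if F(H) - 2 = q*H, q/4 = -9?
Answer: 22927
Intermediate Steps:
q = -36 (q = 4*(-9) = -36)
F(H) = 2 - 36*H
(F(9) + 95)*(-101) = ((2 - 36*9) + 95)*(-101) = ((2 - 324) + 95)*(-101) = (-322 + 95)*(-101) = -227*(-101) = 22927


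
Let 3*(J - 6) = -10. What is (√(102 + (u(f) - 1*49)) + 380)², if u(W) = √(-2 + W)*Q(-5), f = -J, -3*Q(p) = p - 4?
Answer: (380 + √(53 + I*√42))² ≈ 1.5e+5 + 344.1*I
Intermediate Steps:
J = 8/3 (J = 6 + (⅓)*(-10) = 6 - 10/3 = 8/3 ≈ 2.6667)
Q(p) = 4/3 - p/3 (Q(p) = -(p - 4)/3 = -(-4 + p)/3 = 4/3 - p/3)
f = -8/3 (f = -1*8/3 = -8/3 ≈ -2.6667)
u(W) = 3*√(-2 + W) (u(W) = √(-2 + W)*(4/3 - ⅓*(-5)) = √(-2 + W)*(4/3 + 5/3) = √(-2 + W)*3 = 3*√(-2 + W))
(√(102 + (u(f) - 1*49)) + 380)² = (√(102 + (3*√(-2 - 8/3) - 1*49)) + 380)² = (√(102 + (3*√(-14/3) - 49)) + 380)² = (√(102 + (3*(I*√42/3) - 49)) + 380)² = (√(102 + (I*√42 - 49)) + 380)² = (√(102 + (-49 + I*√42)) + 380)² = (√(53 + I*√42) + 380)² = (380 + √(53 + I*√42))²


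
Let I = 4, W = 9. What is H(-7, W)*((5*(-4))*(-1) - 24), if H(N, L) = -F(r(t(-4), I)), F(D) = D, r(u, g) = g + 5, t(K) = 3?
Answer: 36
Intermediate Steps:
r(u, g) = 5 + g
H(N, L) = -9 (H(N, L) = -(5 + 4) = -1*9 = -9)
H(-7, W)*((5*(-4))*(-1) - 24) = -9*((5*(-4))*(-1) - 24) = -9*(-20*(-1) - 24) = -9*(20 - 24) = -9*(-4) = 36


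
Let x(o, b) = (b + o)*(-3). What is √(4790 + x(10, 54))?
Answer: 11*√38 ≈ 67.809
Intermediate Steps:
x(o, b) = -3*b - 3*o
√(4790 + x(10, 54)) = √(4790 + (-3*54 - 3*10)) = √(4790 + (-162 - 30)) = √(4790 - 192) = √4598 = 11*√38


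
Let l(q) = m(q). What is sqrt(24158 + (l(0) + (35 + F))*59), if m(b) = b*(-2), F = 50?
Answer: sqrt(29173) ≈ 170.80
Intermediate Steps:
m(b) = -2*b
l(q) = -2*q
sqrt(24158 + (l(0) + (35 + F))*59) = sqrt(24158 + (-2*0 + (35 + 50))*59) = sqrt(24158 + (0 + 85)*59) = sqrt(24158 + 85*59) = sqrt(24158 + 5015) = sqrt(29173)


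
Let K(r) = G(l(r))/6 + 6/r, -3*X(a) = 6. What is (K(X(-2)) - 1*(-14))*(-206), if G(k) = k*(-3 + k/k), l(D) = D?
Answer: -7210/3 ≈ -2403.3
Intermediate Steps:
X(a) = -2 (X(a) = -1/3*6 = -2)
G(k) = -2*k (G(k) = k*(-3 + 1) = k*(-2) = -2*k)
K(r) = 6/r - r/3 (K(r) = -2*r/6 + 6/r = -2*r*(1/6) + 6/r = -r/3 + 6/r = 6/r - r/3)
(K(X(-2)) - 1*(-14))*(-206) = ((6/(-2) - 1/3*(-2)) - 1*(-14))*(-206) = ((6*(-1/2) + 2/3) + 14)*(-206) = ((-3 + 2/3) + 14)*(-206) = (-7/3 + 14)*(-206) = (35/3)*(-206) = -7210/3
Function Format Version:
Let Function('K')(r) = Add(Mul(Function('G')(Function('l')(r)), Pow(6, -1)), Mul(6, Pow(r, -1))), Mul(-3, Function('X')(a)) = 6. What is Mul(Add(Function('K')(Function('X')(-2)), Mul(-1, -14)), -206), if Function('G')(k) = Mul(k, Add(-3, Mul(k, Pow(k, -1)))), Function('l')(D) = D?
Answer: Rational(-7210, 3) ≈ -2403.3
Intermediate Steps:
Function('X')(a) = -2 (Function('X')(a) = Mul(Rational(-1, 3), 6) = -2)
Function('G')(k) = Mul(-2, k) (Function('G')(k) = Mul(k, Add(-3, 1)) = Mul(k, -2) = Mul(-2, k))
Function('K')(r) = Add(Mul(6, Pow(r, -1)), Mul(Rational(-1, 3), r)) (Function('K')(r) = Add(Mul(Mul(-2, r), Pow(6, -1)), Mul(6, Pow(r, -1))) = Add(Mul(Mul(-2, r), Rational(1, 6)), Mul(6, Pow(r, -1))) = Add(Mul(Rational(-1, 3), r), Mul(6, Pow(r, -1))) = Add(Mul(6, Pow(r, -1)), Mul(Rational(-1, 3), r)))
Mul(Add(Function('K')(Function('X')(-2)), Mul(-1, -14)), -206) = Mul(Add(Add(Mul(6, Pow(-2, -1)), Mul(Rational(-1, 3), -2)), Mul(-1, -14)), -206) = Mul(Add(Add(Mul(6, Rational(-1, 2)), Rational(2, 3)), 14), -206) = Mul(Add(Add(-3, Rational(2, 3)), 14), -206) = Mul(Add(Rational(-7, 3), 14), -206) = Mul(Rational(35, 3), -206) = Rational(-7210, 3)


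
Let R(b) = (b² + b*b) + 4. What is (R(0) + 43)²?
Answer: 2209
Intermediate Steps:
R(b) = 4 + 2*b² (R(b) = (b² + b²) + 4 = 2*b² + 4 = 4 + 2*b²)
(R(0) + 43)² = ((4 + 2*0²) + 43)² = ((4 + 2*0) + 43)² = ((4 + 0) + 43)² = (4 + 43)² = 47² = 2209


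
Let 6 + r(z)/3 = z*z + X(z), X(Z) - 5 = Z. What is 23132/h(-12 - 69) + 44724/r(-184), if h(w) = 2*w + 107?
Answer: -70732512/168355 ≈ -420.14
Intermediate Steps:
X(Z) = 5 + Z
h(w) = 107 + 2*w
r(z) = -3 + 3*z + 3*z**2 (r(z) = -18 + 3*(z*z + (5 + z)) = -18 + 3*(z**2 + (5 + z)) = -18 + 3*(5 + z + z**2) = -18 + (15 + 3*z + 3*z**2) = -3 + 3*z + 3*z**2)
23132/h(-12 - 69) + 44724/r(-184) = 23132/(107 + 2*(-12 - 69)) + 44724/(-3 + 3*(-184) + 3*(-184)**2) = 23132/(107 + 2*(-81)) + 44724/(-3 - 552 + 3*33856) = 23132/(107 - 162) + 44724/(-3 - 552 + 101568) = 23132/(-55) + 44724/101013 = 23132*(-1/55) + 44724*(1/101013) = -23132/55 + 14908/33671 = -70732512/168355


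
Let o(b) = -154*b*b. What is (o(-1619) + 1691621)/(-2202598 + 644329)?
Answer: 401967173/1558269 ≈ 257.96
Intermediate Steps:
o(b) = -154*b**2
(o(-1619) + 1691621)/(-2202598 + 644329) = (-154*(-1619)**2 + 1691621)/(-2202598 + 644329) = (-154*2621161 + 1691621)/(-1558269) = (-403658794 + 1691621)*(-1/1558269) = -401967173*(-1/1558269) = 401967173/1558269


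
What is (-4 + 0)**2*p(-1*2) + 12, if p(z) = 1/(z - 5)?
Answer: 68/7 ≈ 9.7143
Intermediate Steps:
p(z) = 1/(-5 + z)
(-4 + 0)**2*p(-1*2) + 12 = (-4 + 0)**2/(-5 - 1*2) + 12 = (-4)**2/(-5 - 2) + 12 = 16/(-7) + 12 = 16*(-1/7) + 12 = -16/7 + 12 = 68/7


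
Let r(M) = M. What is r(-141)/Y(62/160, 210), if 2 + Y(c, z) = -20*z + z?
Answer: 141/3992 ≈ 0.035321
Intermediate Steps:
Y(c, z) = -2 - 19*z (Y(c, z) = -2 + (-20*z + z) = -2 - 19*z)
r(-141)/Y(62/160, 210) = -141/(-2 - 19*210) = -141/(-2 - 3990) = -141/(-3992) = -141*(-1/3992) = 141/3992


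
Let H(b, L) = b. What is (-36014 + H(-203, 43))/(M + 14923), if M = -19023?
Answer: 36217/4100 ≈ 8.8334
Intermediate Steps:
(-36014 + H(-203, 43))/(M + 14923) = (-36014 - 203)/(-19023 + 14923) = -36217/(-4100) = -36217*(-1/4100) = 36217/4100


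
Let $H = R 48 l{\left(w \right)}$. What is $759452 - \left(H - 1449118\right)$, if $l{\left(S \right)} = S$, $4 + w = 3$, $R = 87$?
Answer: $2212746$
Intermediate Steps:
$w = -1$ ($w = -4 + 3 = -1$)
$H = -4176$ ($H = 87 \cdot 48 \left(-1\right) = 4176 \left(-1\right) = -4176$)
$759452 - \left(H - 1449118\right) = 759452 - \left(-4176 - 1449118\right) = 759452 - -1453294 = 759452 + 1453294 = 2212746$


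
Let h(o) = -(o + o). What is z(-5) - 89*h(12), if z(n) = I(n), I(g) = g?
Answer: 2131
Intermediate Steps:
h(o) = -2*o
z(n) = n
z(-5) - 89*h(12) = -5 - (-178)*12 = -5 - 89*(-24) = -5 + 2136 = 2131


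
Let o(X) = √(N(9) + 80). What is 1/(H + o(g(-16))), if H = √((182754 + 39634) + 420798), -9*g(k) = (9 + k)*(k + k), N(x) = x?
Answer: 1/(√89 + √643186) ≈ 0.0012324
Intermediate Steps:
g(k) = -2*k*(9 + k)/9 (g(k) = -(9 + k)*(k + k)/9 = -(9 + k)*2*k/9 = -2*k*(9 + k)/9)
H = √643186 (H = √(222388 + 420798) = √643186 ≈ 801.99)
o(X) = √89 (o(X) = √(9 + 80) = √89)
1/(H + o(g(-16))) = 1/(√643186 + √89) = 1/(√89 + √643186)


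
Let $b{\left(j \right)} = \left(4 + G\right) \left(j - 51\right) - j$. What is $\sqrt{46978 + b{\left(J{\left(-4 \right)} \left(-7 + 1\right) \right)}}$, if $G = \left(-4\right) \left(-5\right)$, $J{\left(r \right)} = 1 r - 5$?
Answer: $2 \sqrt{11749} \approx 216.79$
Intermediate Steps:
$J{\left(r \right)} = -5 + r$ ($J{\left(r \right)} = r - 5 = -5 + r$)
$G = 20$
$b{\left(j \right)} = -1224 + 23 j$ ($b{\left(j \right)} = \left(4 + 20\right) \left(j - 51\right) - j = 24 \left(-51 + j\right) - j = \left(-1224 + 24 j\right) - j = -1224 + 23 j$)
$\sqrt{46978 + b{\left(J{\left(-4 \right)} \left(-7 + 1\right) \right)}} = \sqrt{46978 - \left(1224 - 23 \left(-5 - 4\right) \left(-7 + 1\right)\right)} = \sqrt{46978 - \left(1224 - 23 \left(\left(-9\right) \left(-6\right)\right)\right)} = \sqrt{46978 + \left(-1224 + 23 \cdot 54\right)} = \sqrt{46978 + \left(-1224 + 1242\right)} = \sqrt{46978 + 18} = \sqrt{46996} = 2 \sqrt{11749}$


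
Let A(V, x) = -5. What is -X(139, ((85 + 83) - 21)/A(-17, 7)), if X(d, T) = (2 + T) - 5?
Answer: 162/5 ≈ 32.400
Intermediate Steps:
X(d, T) = -3 + T
-X(139, ((85 + 83) - 21)/A(-17, 7)) = -(-3 + ((85 + 83) - 21)/(-5)) = -(-3 + (168 - 21)*(-1/5)) = -(-3 + 147*(-1/5)) = -(-3 - 147/5) = -1*(-162/5) = 162/5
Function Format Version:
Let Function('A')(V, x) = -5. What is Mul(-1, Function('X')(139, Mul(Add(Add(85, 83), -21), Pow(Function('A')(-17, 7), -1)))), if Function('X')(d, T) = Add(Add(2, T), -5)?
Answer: Rational(162, 5) ≈ 32.400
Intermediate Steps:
Function('X')(d, T) = Add(-3, T)
Mul(-1, Function('X')(139, Mul(Add(Add(85, 83), -21), Pow(Function('A')(-17, 7), -1)))) = Mul(-1, Add(-3, Mul(Add(Add(85, 83), -21), Pow(-5, -1)))) = Mul(-1, Add(-3, Mul(Add(168, -21), Rational(-1, 5)))) = Mul(-1, Add(-3, Mul(147, Rational(-1, 5)))) = Mul(-1, Add(-3, Rational(-147, 5))) = Mul(-1, Rational(-162, 5)) = Rational(162, 5)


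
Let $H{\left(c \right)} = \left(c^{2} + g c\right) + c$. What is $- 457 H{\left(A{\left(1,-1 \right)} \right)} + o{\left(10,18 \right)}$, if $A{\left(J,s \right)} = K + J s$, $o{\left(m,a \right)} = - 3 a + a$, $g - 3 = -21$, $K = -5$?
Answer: $-63102$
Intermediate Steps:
$g = -18$ ($g = 3 - 21 = -18$)
$o{\left(m,a \right)} = - 2 a$
$A{\left(J,s \right)} = -5 + J s$
$H{\left(c \right)} = c^{2} - 17 c$ ($H{\left(c \right)} = \left(c^{2} - 18 c\right) + c = c^{2} - 17 c$)
$- 457 H{\left(A{\left(1,-1 \right)} \right)} + o{\left(10,18 \right)} = - 457 \left(-5 + 1 \left(-1\right)\right) \left(-17 + \left(-5 + 1 \left(-1\right)\right)\right) - 36 = - 457 \left(-5 - 1\right) \left(-17 - 6\right) - 36 = - 457 \left(- 6 \left(-17 - 6\right)\right) - 36 = - 457 \left(\left(-6\right) \left(-23\right)\right) - 36 = \left(-457\right) 138 - 36 = -63066 - 36 = -63102$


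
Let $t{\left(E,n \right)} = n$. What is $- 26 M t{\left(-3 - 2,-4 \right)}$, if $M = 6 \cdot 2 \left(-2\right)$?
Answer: $-2496$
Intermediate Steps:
$M = -24$ ($M = 12 \left(-2\right) = -24$)
$- 26 M t{\left(-3 - 2,-4 \right)} = \left(-26\right) \left(-24\right) \left(-4\right) = 624 \left(-4\right) = -2496$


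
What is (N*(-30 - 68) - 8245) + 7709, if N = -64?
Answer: 5736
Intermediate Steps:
(N*(-30 - 68) - 8245) + 7709 = (-64*(-30 - 68) - 8245) + 7709 = (-64*(-98) - 8245) + 7709 = (6272 - 8245) + 7709 = -1973 + 7709 = 5736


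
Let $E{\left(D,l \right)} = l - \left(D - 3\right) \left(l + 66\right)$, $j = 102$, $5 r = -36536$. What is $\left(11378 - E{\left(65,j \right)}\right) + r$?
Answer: $\frac{71924}{5} \approx 14385.0$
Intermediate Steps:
$r = - \frac{36536}{5}$ ($r = \frac{1}{5} \left(-36536\right) = - \frac{36536}{5} \approx -7307.2$)
$E{\left(D,l \right)} = l - \left(-3 + D\right) \left(66 + l\right)$
$\left(11378 - E{\left(65,j \right)}\right) + r = \left(11378 - \left(198 - 4290 + 4 \cdot 102 - 65 \cdot 102\right)\right) - \frac{36536}{5} = \left(11378 - \left(198 - 4290 + 408 - 6630\right)\right) - \frac{36536}{5} = \left(11378 - -10314\right) - \frac{36536}{5} = \left(11378 + 10314\right) - \frac{36536}{5} = 21692 - \frac{36536}{5} = \frac{71924}{5}$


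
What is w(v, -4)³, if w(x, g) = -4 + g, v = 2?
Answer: -512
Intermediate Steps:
w(v, -4)³ = (-4 - 4)³ = (-8)³ = -512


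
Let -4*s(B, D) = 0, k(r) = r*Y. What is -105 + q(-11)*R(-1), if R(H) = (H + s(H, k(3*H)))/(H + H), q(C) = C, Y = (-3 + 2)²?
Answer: -221/2 ≈ -110.50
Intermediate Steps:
Y = 1 (Y = (-1)² = 1)
k(r) = r (k(r) = r*1 = r)
s(B, D) = 0 (s(B, D) = -¼*0 = 0)
R(H) = ½ (R(H) = (H + 0)/(H + H) = H/((2*H)) = H*(1/(2*H)) = ½)
-105 + q(-11)*R(-1) = -105 - 11*½ = -105 - 11/2 = -221/2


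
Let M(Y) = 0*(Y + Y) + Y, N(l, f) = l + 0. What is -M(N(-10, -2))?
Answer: 10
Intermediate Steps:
N(l, f) = l
M(Y) = Y (M(Y) = 0*(2*Y) + Y = 0 + Y = Y)
-M(N(-10, -2)) = -1*(-10) = 10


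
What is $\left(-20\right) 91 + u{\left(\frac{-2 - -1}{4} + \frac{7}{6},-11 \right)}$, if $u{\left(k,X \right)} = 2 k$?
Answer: $- \frac{10909}{6} \approx -1818.2$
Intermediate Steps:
$\left(-20\right) 91 + u{\left(\frac{-2 - -1}{4} + \frac{7}{6},-11 \right)} = \left(-20\right) 91 + 2 \left(\frac{-2 - -1}{4} + \frac{7}{6}\right) = -1820 + 2 \left(\left(-2 + 1\right) \frac{1}{4} + 7 \cdot \frac{1}{6}\right) = -1820 + 2 \left(\left(-1\right) \frac{1}{4} + \frac{7}{6}\right) = -1820 + 2 \left(- \frac{1}{4} + \frac{7}{6}\right) = -1820 + 2 \cdot \frac{11}{12} = -1820 + \frac{11}{6} = - \frac{10909}{6}$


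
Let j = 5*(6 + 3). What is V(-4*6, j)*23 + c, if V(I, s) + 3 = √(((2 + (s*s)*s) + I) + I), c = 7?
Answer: -62 + 23*√91079 ≈ 6879.2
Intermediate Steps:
j = 45 (j = 5*9 = 45)
V(I, s) = -3 + √(2 + s³ + 2*I) (V(I, s) = -3 + √(((2 + (s*s)*s) + I) + I) = -3 + √(((2 + s²*s) + I) + I) = -3 + √(((2 + s³) + I) + I) = -3 + √((2 + I + s³) + I) = -3 + √(2 + s³ + 2*I))
V(-4*6, j)*23 + c = (-3 + √(2 + 45³ + 2*(-4*6)))*23 + 7 = (-3 + √(2 + 91125 + 2*(-24)))*23 + 7 = (-3 + √(2 + 91125 - 48))*23 + 7 = (-3 + √91079)*23 + 7 = (-69 + 23*√91079) + 7 = -62 + 23*√91079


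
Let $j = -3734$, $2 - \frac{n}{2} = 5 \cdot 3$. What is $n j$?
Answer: $97084$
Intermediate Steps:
$n = -26$ ($n = 4 - 2 \cdot 5 \cdot 3 = 4 - 30 = -26$)
$n j = \left(-26\right) \left(-3734\right) = 97084$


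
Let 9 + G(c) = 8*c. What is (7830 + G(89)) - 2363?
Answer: 6170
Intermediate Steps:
G(c) = -9 + 8*c
(7830 + G(89)) - 2363 = (7830 + (-9 + 8*89)) - 2363 = (7830 + (-9 + 712)) - 2363 = (7830 + 703) - 2363 = 8533 - 2363 = 6170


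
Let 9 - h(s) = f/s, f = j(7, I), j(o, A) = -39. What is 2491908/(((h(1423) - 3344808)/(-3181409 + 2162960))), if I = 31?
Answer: 66877869681754/88141647 ≈ 7.5875e+5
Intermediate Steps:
f = -39
h(s) = 9 + 39/s (h(s) = 9 - (-39)/s = 9 + 39/s)
2491908/(((h(1423) - 3344808)/(-3181409 + 2162960))) = 2491908/((((9 + 39/1423) - 3344808)/(-3181409 + 2162960))) = 2491908/((((9 + 39*(1/1423)) - 3344808)/(-1018449))) = 2491908/((((9 + 39/1423) - 3344808)*(-1/1018449))) = 2491908/(((12846/1423 - 3344808)*(-1/1018449))) = 2491908/((-4759648938/1423*(-1/1018449))) = 2491908/(528849882/161028103) = 2491908*(161028103/528849882) = 66877869681754/88141647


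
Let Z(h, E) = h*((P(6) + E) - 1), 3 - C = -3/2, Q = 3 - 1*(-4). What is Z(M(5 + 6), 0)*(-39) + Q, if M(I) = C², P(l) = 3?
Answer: -3145/2 ≈ -1572.5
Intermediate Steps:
Q = 7 (Q = 3 + 4 = 7)
C = 9/2 (C = 3 - (-3)/2 = 3 - 1*(-3/2) = 3 + 3/2 = 9/2 ≈ 4.5000)
M(I) = 81/4 (M(I) = (9/2)² = 81/4)
Z(h, E) = h*(2 + E) (Z(h, E) = h*((3 + E) - 1) = h*(2 + E))
Z(M(5 + 6), 0)*(-39) + Q = (81*(2 + 0)/4)*(-39) + 7 = ((81/4)*2)*(-39) + 7 = (81/2)*(-39) + 7 = -3159/2 + 7 = -3145/2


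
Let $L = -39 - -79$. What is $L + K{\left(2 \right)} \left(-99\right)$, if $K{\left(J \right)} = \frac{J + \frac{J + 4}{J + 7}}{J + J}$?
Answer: $-26$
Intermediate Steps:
$L = 40$ ($L = -39 + 79 = 40$)
$K{\left(J \right)} = \frac{J + \frac{4 + J}{7 + J}}{2 J}$
$L + K{\left(2 \right)} \left(-99\right) = 40 + \frac{4 + 2^{2} + 8 \cdot 2}{2 \cdot 2 \left(7 + 2\right)} \left(-99\right) = 40 + \frac{1}{2} \cdot \frac{1}{2} \cdot \frac{1}{9} \left(4 + 4 + 16\right) \left(-99\right) = 40 + \frac{1}{2} \cdot \frac{1}{2} \cdot \frac{1}{9} \cdot 24 \left(-99\right) = 40 + \frac{2}{3} \left(-99\right) = 40 - 66 = -26$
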